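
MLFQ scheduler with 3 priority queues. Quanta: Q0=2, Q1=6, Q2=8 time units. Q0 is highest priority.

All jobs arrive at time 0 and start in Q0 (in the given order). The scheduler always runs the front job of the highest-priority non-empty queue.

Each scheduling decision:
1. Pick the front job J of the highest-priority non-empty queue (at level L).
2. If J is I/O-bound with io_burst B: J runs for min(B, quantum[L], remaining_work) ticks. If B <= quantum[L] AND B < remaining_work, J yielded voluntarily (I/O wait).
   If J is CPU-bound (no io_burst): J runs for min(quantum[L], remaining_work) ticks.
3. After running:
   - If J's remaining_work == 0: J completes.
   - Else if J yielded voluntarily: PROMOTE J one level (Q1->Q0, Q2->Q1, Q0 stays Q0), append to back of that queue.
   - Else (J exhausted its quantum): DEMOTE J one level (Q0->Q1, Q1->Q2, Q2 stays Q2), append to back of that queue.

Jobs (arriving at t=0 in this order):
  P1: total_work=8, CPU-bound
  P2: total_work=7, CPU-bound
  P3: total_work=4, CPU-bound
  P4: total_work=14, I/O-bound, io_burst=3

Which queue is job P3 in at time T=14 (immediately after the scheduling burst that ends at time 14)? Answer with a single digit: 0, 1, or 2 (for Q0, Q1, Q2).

Answer: 1

Derivation:
t=0-2: P1@Q0 runs 2, rem=6, quantum used, demote→Q1. Q0=[P2,P3,P4] Q1=[P1] Q2=[]
t=2-4: P2@Q0 runs 2, rem=5, quantum used, demote→Q1. Q0=[P3,P4] Q1=[P1,P2] Q2=[]
t=4-6: P3@Q0 runs 2, rem=2, quantum used, demote→Q1. Q0=[P4] Q1=[P1,P2,P3] Q2=[]
t=6-8: P4@Q0 runs 2, rem=12, quantum used, demote→Q1. Q0=[] Q1=[P1,P2,P3,P4] Q2=[]
t=8-14: P1@Q1 runs 6, rem=0, completes. Q0=[] Q1=[P2,P3,P4] Q2=[]
t=14-19: P2@Q1 runs 5, rem=0, completes. Q0=[] Q1=[P3,P4] Q2=[]
t=19-21: P3@Q1 runs 2, rem=0, completes. Q0=[] Q1=[P4] Q2=[]
t=21-24: P4@Q1 runs 3, rem=9, I/O yield, promote→Q0. Q0=[P4] Q1=[] Q2=[]
t=24-26: P4@Q0 runs 2, rem=7, quantum used, demote→Q1. Q0=[] Q1=[P4] Q2=[]
t=26-29: P4@Q1 runs 3, rem=4, I/O yield, promote→Q0. Q0=[P4] Q1=[] Q2=[]
t=29-31: P4@Q0 runs 2, rem=2, quantum used, demote→Q1. Q0=[] Q1=[P4] Q2=[]
t=31-33: P4@Q1 runs 2, rem=0, completes. Q0=[] Q1=[] Q2=[]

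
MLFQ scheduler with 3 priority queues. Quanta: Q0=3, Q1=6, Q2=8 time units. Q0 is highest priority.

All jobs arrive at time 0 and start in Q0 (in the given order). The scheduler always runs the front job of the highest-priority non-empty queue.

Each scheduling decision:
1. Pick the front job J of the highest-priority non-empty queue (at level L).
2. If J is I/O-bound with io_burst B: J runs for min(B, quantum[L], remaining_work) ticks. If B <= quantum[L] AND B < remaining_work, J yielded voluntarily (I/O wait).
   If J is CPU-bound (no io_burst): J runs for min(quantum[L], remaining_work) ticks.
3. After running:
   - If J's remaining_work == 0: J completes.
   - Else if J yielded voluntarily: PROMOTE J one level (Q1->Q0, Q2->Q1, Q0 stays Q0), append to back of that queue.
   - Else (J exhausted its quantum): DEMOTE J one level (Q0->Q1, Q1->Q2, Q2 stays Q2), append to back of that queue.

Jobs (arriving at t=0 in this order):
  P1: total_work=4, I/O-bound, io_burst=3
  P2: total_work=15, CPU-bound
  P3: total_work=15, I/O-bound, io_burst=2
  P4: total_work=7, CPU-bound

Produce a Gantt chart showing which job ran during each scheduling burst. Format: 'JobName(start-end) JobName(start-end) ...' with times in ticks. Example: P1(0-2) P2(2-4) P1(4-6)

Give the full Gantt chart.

t=0-3: P1@Q0 runs 3, rem=1, I/O yield, promote→Q0. Q0=[P2,P3,P4,P1] Q1=[] Q2=[]
t=3-6: P2@Q0 runs 3, rem=12, quantum used, demote→Q1. Q0=[P3,P4,P1] Q1=[P2] Q2=[]
t=6-8: P3@Q0 runs 2, rem=13, I/O yield, promote→Q0. Q0=[P4,P1,P3] Q1=[P2] Q2=[]
t=8-11: P4@Q0 runs 3, rem=4, quantum used, demote→Q1. Q0=[P1,P3] Q1=[P2,P4] Q2=[]
t=11-12: P1@Q0 runs 1, rem=0, completes. Q0=[P3] Q1=[P2,P4] Q2=[]
t=12-14: P3@Q0 runs 2, rem=11, I/O yield, promote→Q0. Q0=[P3] Q1=[P2,P4] Q2=[]
t=14-16: P3@Q0 runs 2, rem=9, I/O yield, promote→Q0. Q0=[P3] Q1=[P2,P4] Q2=[]
t=16-18: P3@Q0 runs 2, rem=7, I/O yield, promote→Q0. Q0=[P3] Q1=[P2,P4] Q2=[]
t=18-20: P3@Q0 runs 2, rem=5, I/O yield, promote→Q0. Q0=[P3] Q1=[P2,P4] Q2=[]
t=20-22: P3@Q0 runs 2, rem=3, I/O yield, promote→Q0. Q0=[P3] Q1=[P2,P4] Q2=[]
t=22-24: P3@Q0 runs 2, rem=1, I/O yield, promote→Q0. Q0=[P3] Q1=[P2,P4] Q2=[]
t=24-25: P3@Q0 runs 1, rem=0, completes. Q0=[] Q1=[P2,P4] Q2=[]
t=25-31: P2@Q1 runs 6, rem=6, quantum used, demote→Q2. Q0=[] Q1=[P4] Q2=[P2]
t=31-35: P4@Q1 runs 4, rem=0, completes. Q0=[] Q1=[] Q2=[P2]
t=35-41: P2@Q2 runs 6, rem=0, completes. Q0=[] Q1=[] Q2=[]

Answer: P1(0-3) P2(3-6) P3(6-8) P4(8-11) P1(11-12) P3(12-14) P3(14-16) P3(16-18) P3(18-20) P3(20-22) P3(22-24) P3(24-25) P2(25-31) P4(31-35) P2(35-41)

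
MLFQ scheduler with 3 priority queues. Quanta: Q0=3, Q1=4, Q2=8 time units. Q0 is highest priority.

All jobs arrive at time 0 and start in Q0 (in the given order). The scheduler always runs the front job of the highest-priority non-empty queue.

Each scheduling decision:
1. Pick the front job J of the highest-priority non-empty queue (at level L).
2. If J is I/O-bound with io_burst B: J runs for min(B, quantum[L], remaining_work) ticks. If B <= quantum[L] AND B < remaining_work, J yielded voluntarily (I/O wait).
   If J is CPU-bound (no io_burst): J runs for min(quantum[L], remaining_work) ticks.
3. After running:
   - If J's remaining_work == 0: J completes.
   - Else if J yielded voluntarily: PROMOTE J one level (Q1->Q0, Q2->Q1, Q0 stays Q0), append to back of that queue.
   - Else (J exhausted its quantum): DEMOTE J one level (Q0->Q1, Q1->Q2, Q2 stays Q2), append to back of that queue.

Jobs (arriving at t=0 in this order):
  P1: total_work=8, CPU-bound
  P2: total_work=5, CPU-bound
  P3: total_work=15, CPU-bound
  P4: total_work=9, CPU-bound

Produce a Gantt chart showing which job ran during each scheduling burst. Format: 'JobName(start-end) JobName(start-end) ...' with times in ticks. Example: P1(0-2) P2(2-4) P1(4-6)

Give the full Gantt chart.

Answer: P1(0-3) P2(3-6) P3(6-9) P4(9-12) P1(12-16) P2(16-18) P3(18-22) P4(22-26) P1(26-27) P3(27-35) P4(35-37)

Derivation:
t=0-3: P1@Q0 runs 3, rem=5, quantum used, demote→Q1. Q0=[P2,P3,P4] Q1=[P1] Q2=[]
t=3-6: P2@Q0 runs 3, rem=2, quantum used, demote→Q1. Q0=[P3,P4] Q1=[P1,P2] Q2=[]
t=6-9: P3@Q0 runs 3, rem=12, quantum used, demote→Q1. Q0=[P4] Q1=[P1,P2,P3] Q2=[]
t=9-12: P4@Q0 runs 3, rem=6, quantum used, demote→Q1. Q0=[] Q1=[P1,P2,P3,P4] Q2=[]
t=12-16: P1@Q1 runs 4, rem=1, quantum used, demote→Q2. Q0=[] Q1=[P2,P3,P4] Q2=[P1]
t=16-18: P2@Q1 runs 2, rem=0, completes. Q0=[] Q1=[P3,P4] Q2=[P1]
t=18-22: P3@Q1 runs 4, rem=8, quantum used, demote→Q2. Q0=[] Q1=[P4] Q2=[P1,P3]
t=22-26: P4@Q1 runs 4, rem=2, quantum used, demote→Q2. Q0=[] Q1=[] Q2=[P1,P3,P4]
t=26-27: P1@Q2 runs 1, rem=0, completes. Q0=[] Q1=[] Q2=[P3,P4]
t=27-35: P3@Q2 runs 8, rem=0, completes. Q0=[] Q1=[] Q2=[P4]
t=35-37: P4@Q2 runs 2, rem=0, completes. Q0=[] Q1=[] Q2=[]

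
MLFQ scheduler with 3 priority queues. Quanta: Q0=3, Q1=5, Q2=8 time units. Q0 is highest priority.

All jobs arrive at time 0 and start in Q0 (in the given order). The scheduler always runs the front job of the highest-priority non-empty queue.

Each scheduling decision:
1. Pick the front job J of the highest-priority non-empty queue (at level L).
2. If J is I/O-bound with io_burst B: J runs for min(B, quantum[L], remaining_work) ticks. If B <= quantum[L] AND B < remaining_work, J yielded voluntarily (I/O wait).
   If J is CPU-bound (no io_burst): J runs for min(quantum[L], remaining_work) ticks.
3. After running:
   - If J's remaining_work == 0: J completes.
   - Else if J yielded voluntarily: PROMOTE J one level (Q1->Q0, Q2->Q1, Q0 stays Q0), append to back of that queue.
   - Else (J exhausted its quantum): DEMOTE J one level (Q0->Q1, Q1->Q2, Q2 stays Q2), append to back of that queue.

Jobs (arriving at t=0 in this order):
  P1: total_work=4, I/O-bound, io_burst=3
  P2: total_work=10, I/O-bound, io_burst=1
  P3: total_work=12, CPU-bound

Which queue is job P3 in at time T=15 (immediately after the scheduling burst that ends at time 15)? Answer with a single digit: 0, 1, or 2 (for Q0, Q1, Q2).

t=0-3: P1@Q0 runs 3, rem=1, I/O yield, promote→Q0. Q0=[P2,P3,P1] Q1=[] Q2=[]
t=3-4: P2@Q0 runs 1, rem=9, I/O yield, promote→Q0. Q0=[P3,P1,P2] Q1=[] Q2=[]
t=4-7: P3@Q0 runs 3, rem=9, quantum used, demote→Q1. Q0=[P1,P2] Q1=[P3] Q2=[]
t=7-8: P1@Q0 runs 1, rem=0, completes. Q0=[P2] Q1=[P3] Q2=[]
t=8-9: P2@Q0 runs 1, rem=8, I/O yield, promote→Q0. Q0=[P2] Q1=[P3] Q2=[]
t=9-10: P2@Q0 runs 1, rem=7, I/O yield, promote→Q0. Q0=[P2] Q1=[P3] Q2=[]
t=10-11: P2@Q0 runs 1, rem=6, I/O yield, promote→Q0. Q0=[P2] Q1=[P3] Q2=[]
t=11-12: P2@Q0 runs 1, rem=5, I/O yield, promote→Q0. Q0=[P2] Q1=[P3] Q2=[]
t=12-13: P2@Q0 runs 1, rem=4, I/O yield, promote→Q0. Q0=[P2] Q1=[P3] Q2=[]
t=13-14: P2@Q0 runs 1, rem=3, I/O yield, promote→Q0. Q0=[P2] Q1=[P3] Q2=[]
t=14-15: P2@Q0 runs 1, rem=2, I/O yield, promote→Q0. Q0=[P2] Q1=[P3] Q2=[]
t=15-16: P2@Q0 runs 1, rem=1, I/O yield, promote→Q0. Q0=[P2] Q1=[P3] Q2=[]
t=16-17: P2@Q0 runs 1, rem=0, completes. Q0=[] Q1=[P3] Q2=[]
t=17-22: P3@Q1 runs 5, rem=4, quantum used, demote→Q2. Q0=[] Q1=[] Q2=[P3]
t=22-26: P3@Q2 runs 4, rem=0, completes. Q0=[] Q1=[] Q2=[]

Answer: 1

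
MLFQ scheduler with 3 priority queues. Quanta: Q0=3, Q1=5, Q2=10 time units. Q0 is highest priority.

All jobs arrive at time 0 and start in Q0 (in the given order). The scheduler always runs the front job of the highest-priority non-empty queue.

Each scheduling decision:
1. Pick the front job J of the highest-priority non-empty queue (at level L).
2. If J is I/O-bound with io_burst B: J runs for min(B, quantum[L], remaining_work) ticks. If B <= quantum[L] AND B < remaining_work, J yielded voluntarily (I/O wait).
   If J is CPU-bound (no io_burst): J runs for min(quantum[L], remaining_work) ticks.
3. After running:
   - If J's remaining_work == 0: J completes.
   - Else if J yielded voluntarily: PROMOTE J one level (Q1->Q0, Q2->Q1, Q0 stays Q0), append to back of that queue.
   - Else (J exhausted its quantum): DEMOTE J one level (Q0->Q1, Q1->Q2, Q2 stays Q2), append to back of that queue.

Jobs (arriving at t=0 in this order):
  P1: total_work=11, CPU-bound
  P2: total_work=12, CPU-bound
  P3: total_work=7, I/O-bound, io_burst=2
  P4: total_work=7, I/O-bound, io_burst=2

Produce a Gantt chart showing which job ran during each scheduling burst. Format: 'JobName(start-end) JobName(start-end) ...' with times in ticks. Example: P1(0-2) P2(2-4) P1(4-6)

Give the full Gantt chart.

t=0-3: P1@Q0 runs 3, rem=8, quantum used, demote→Q1. Q0=[P2,P3,P4] Q1=[P1] Q2=[]
t=3-6: P2@Q0 runs 3, rem=9, quantum used, demote→Q1. Q0=[P3,P4] Q1=[P1,P2] Q2=[]
t=6-8: P3@Q0 runs 2, rem=5, I/O yield, promote→Q0. Q0=[P4,P3] Q1=[P1,P2] Q2=[]
t=8-10: P4@Q0 runs 2, rem=5, I/O yield, promote→Q0. Q0=[P3,P4] Q1=[P1,P2] Q2=[]
t=10-12: P3@Q0 runs 2, rem=3, I/O yield, promote→Q0. Q0=[P4,P3] Q1=[P1,P2] Q2=[]
t=12-14: P4@Q0 runs 2, rem=3, I/O yield, promote→Q0. Q0=[P3,P4] Q1=[P1,P2] Q2=[]
t=14-16: P3@Q0 runs 2, rem=1, I/O yield, promote→Q0. Q0=[P4,P3] Q1=[P1,P2] Q2=[]
t=16-18: P4@Q0 runs 2, rem=1, I/O yield, promote→Q0. Q0=[P3,P4] Q1=[P1,P2] Q2=[]
t=18-19: P3@Q0 runs 1, rem=0, completes. Q0=[P4] Q1=[P1,P2] Q2=[]
t=19-20: P4@Q0 runs 1, rem=0, completes. Q0=[] Q1=[P1,P2] Q2=[]
t=20-25: P1@Q1 runs 5, rem=3, quantum used, demote→Q2. Q0=[] Q1=[P2] Q2=[P1]
t=25-30: P2@Q1 runs 5, rem=4, quantum used, demote→Q2. Q0=[] Q1=[] Q2=[P1,P2]
t=30-33: P1@Q2 runs 3, rem=0, completes. Q0=[] Q1=[] Q2=[P2]
t=33-37: P2@Q2 runs 4, rem=0, completes. Q0=[] Q1=[] Q2=[]

Answer: P1(0-3) P2(3-6) P3(6-8) P4(8-10) P3(10-12) P4(12-14) P3(14-16) P4(16-18) P3(18-19) P4(19-20) P1(20-25) P2(25-30) P1(30-33) P2(33-37)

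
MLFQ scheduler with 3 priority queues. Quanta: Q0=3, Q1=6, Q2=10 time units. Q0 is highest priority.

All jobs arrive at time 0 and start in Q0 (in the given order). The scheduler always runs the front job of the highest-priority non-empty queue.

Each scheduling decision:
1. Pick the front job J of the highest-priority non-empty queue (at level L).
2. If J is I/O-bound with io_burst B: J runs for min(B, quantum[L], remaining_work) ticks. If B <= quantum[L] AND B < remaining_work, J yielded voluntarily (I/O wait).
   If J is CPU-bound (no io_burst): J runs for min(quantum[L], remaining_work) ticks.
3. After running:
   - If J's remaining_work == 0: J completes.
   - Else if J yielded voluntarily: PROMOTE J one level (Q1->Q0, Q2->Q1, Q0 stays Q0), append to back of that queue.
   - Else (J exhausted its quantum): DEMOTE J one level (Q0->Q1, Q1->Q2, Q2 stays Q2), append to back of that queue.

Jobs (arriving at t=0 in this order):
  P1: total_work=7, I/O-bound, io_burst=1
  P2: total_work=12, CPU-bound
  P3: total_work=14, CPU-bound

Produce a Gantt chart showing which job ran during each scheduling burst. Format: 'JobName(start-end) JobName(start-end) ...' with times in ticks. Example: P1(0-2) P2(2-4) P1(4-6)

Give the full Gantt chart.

Answer: P1(0-1) P2(1-4) P3(4-7) P1(7-8) P1(8-9) P1(9-10) P1(10-11) P1(11-12) P1(12-13) P2(13-19) P3(19-25) P2(25-28) P3(28-33)

Derivation:
t=0-1: P1@Q0 runs 1, rem=6, I/O yield, promote→Q0. Q0=[P2,P3,P1] Q1=[] Q2=[]
t=1-4: P2@Q0 runs 3, rem=9, quantum used, demote→Q1. Q0=[P3,P1] Q1=[P2] Q2=[]
t=4-7: P3@Q0 runs 3, rem=11, quantum used, demote→Q1. Q0=[P1] Q1=[P2,P3] Q2=[]
t=7-8: P1@Q0 runs 1, rem=5, I/O yield, promote→Q0. Q0=[P1] Q1=[P2,P3] Q2=[]
t=8-9: P1@Q0 runs 1, rem=4, I/O yield, promote→Q0. Q0=[P1] Q1=[P2,P3] Q2=[]
t=9-10: P1@Q0 runs 1, rem=3, I/O yield, promote→Q0. Q0=[P1] Q1=[P2,P3] Q2=[]
t=10-11: P1@Q0 runs 1, rem=2, I/O yield, promote→Q0. Q0=[P1] Q1=[P2,P3] Q2=[]
t=11-12: P1@Q0 runs 1, rem=1, I/O yield, promote→Q0. Q0=[P1] Q1=[P2,P3] Q2=[]
t=12-13: P1@Q0 runs 1, rem=0, completes. Q0=[] Q1=[P2,P3] Q2=[]
t=13-19: P2@Q1 runs 6, rem=3, quantum used, demote→Q2. Q0=[] Q1=[P3] Q2=[P2]
t=19-25: P3@Q1 runs 6, rem=5, quantum used, demote→Q2. Q0=[] Q1=[] Q2=[P2,P3]
t=25-28: P2@Q2 runs 3, rem=0, completes. Q0=[] Q1=[] Q2=[P3]
t=28-33: P3@Q2 runs 5, rem=0, completes. Q0=[] Q1=[] Q2=[]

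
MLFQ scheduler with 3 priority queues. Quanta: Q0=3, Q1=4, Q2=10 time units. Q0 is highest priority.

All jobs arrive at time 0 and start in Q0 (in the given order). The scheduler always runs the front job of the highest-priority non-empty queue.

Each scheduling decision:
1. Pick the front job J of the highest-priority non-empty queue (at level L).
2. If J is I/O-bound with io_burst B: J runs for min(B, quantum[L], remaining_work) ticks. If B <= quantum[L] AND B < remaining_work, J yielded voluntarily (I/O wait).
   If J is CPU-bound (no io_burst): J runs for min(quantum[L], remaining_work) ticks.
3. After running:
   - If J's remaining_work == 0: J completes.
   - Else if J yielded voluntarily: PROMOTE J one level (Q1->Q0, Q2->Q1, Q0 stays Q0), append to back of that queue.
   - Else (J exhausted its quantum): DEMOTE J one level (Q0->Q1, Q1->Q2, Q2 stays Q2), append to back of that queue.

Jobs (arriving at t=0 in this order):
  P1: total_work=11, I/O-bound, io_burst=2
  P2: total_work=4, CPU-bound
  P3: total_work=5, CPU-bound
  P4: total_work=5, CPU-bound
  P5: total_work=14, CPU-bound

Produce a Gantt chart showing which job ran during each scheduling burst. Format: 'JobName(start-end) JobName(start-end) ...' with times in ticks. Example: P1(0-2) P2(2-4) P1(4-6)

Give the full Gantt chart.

t=0-2: P1@Q0 runs 2, rem=9, I/O yield, promote→Q0. Q0=[P2,P3,P4,P5,P1] Q1=[] Q2=[]
t=2-5: P2@Q0 runs 3, rem=1, quantum used, demote→Q1. Q0=[P3,P4,P5,P1] Q1=[P2] Q2=[]
t=5-8: P3@Q0 runs 3, rem=2, quantum used, demote→Q1. Q0=[P4,P5,P1] Q1=[P2,P3] Q2=[]
t=8-11: P4@Q0 runs 3, rem=2, quantum used, demote→Q1. Q0=[P5,P1] Q1=[P2,P3,P4] Q2=[]
t=11-14: P5@Q0 runs 3, rem=11, quantum used, demote→Q1. Q0=[P1] Q1=[P2,P3,P4,P5] Q2=[]
t=14-16: P1@Q0 runs 2, rem=7, I/O yield, promote→Q0. Q0=[P1] Q1=[P2,P3,P4,P5] Q2=[]
t=16-18: P1@Q0 runs 2, rem=5, I/O yield, promote→Q0. Q0=[P1] Q1=[P2,P3,P4,P5] Q2=[]
t=18-20: P1@Q0 runs 2, rem=3, I/O yield, promote→Q0. Q0=[P1] Q1=[P2,P3,P4,P5] Q2=[]
t=20-22: P1@Q0 runs 2, rem=1, I/O yield, promote→Q0. Q0=[P1] Q1=[P2,P3,P4,P5] Q2=[]
t=22-23: P1@Q0 runs 1, rem=0, completes. Q0=[] Q1=[P2,P3,P4,P5] Q2=[]
t=23-24: P2@Q1 runs 1, rem=0, completes. Q0=[] Q1=[P3,P4,P5] Q2=[]
t=24-26: P3@Q1 runs 2, rem=0, completes. Q0=[] Q1=[P4,P5] Q2=[]
t=26-28: P4@Q1 runs 2, rem=0, completes. Q0=[] Q1=[P5] Q2=[]
t=28-32: P5@Q1 runs 4, rem=7, quantum used, demote→Q2. Q0=[] Q1=[] Q2=[P5]
t=32-39: P5@Q2 runs 7, rem=0, completes. Q0=[] Q1=[] Q2=[]

Answer: P1(0-2) P2(2-5) P3(5-8) P4(8-11) P5(11-14) P1(14-16) P1(16-18) P1(18-20) P1(20-22) P1(22-23) P2(23-24) P3(24-26) P4(26-28) P5(28-32) P5(32-39)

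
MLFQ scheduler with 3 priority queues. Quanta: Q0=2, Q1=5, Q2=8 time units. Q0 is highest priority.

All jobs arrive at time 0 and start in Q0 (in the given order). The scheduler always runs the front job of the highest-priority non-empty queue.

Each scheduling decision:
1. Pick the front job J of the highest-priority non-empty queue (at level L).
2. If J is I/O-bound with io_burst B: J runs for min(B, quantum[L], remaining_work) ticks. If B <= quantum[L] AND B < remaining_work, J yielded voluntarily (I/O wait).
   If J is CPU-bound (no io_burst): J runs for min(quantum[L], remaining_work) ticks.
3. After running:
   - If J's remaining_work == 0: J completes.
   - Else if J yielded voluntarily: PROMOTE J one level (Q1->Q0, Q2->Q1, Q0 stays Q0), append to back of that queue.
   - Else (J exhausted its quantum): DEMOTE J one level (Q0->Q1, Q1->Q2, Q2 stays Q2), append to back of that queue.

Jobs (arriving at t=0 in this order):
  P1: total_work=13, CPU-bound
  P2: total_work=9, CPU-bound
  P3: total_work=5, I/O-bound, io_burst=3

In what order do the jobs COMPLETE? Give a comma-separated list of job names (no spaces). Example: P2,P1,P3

Answer: P3,P1,P2

Derivation:
t=0-2: P1@Q0 runs 2, rem=11, quantum used, demote→Q1. Q0=[P2,P3] Q1=[P1] Q2=[]
t=2-4: P2@Q0 runs 2, rem=7, quantum used, demote→Q1. Q0=[P3] Q1=[P1,P2] Q2=[]
t=4-6: P3@Q0 runs 2, rem=3, quantum used, demote→Q1. Q0=[] Q1=[P1,P2,P3] Q2=[]
t=6-11: P1@Q1 runs 5, rem=6, quantum used, demote→Q2. Q0=[] Q1=[P2,P3] Q2=[P1]
t=11-16: P2@Q1 runs 5, rem=2, quantum used, demote→Q2. Q0=[] Q1=[P3] Q2=[P1,P2]
t=16-19: P3@Q1 runs 3, rem=0, completes. Q0=[] Q1=[] Q2=[P1,P2]
t=19-25: P1@Q2 runs 6, rem=0, completes. Q0=[] Q1=[] Q2=[P2]
t=25-27: P2@Q2 runs 2, rem=0, completes. Q0=[] Q1=[] Q2=[]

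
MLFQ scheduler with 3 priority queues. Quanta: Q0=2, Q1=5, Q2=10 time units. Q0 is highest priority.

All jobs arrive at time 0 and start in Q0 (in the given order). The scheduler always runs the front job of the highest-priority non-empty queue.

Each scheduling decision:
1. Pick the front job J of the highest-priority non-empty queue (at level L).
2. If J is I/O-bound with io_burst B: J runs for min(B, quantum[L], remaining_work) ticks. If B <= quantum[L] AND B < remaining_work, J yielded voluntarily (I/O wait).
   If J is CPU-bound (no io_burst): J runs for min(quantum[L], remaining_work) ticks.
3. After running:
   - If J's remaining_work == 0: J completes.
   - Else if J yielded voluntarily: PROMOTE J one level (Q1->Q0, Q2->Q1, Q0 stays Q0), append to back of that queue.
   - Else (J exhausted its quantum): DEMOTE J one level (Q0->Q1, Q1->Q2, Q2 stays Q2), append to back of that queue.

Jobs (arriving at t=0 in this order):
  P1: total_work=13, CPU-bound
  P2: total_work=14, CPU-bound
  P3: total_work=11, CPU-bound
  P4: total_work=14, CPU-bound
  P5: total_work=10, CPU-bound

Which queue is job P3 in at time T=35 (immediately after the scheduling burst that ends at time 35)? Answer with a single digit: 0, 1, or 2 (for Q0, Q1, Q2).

t=0-2: P1@Q0 runs 2, rem=11, quantum used, demote→Q1. Q0=[P2,P3,P4,P5] Q1=[P1] Q2=[]
t=2-4: P2@Q0 runs 2, rem=12, quantum used, demote→Q1. Q0=[P3,P4,P5] Q1=[P1,P2] Q2=[]
t=4-6: P3@Q0 runs 2, rem=9, quantum used, demote→Q1. Q0=[P4,P5] Q1=[P1,P2,P3] Q2=[]
t=6-8: P4@Q0 runs 2, rem=12, quantum used, demote→Q1. Q0=[P5] Q1=[P1,P2,P3,P4] Q2=[]
t=8-10: P5@Q0 runs 2, rem=8, quantum used, demote→Q1. Q0=[] Q1=[P1,P2,P3,P4,P5] Q2=[]
t=10-15: P1@Q1 runs 5, rem=6, quantum used, demote→Q2. Q0=[] Q1=[P2,P3,P4,P5] Q2=[P1]
t=15-20: P2@Q1 runs 5, rem=7, quantum used, demote→Q2. Q0=[] Q1=[P3,P4,P5] Q2=[P1,P2]
t=20-25: P3@Q1 runs 5, rem=4, quantum used, demote→Q2. Q0=[] Q1=[P4,P5] Q2=[P1,P2,P3]
t=25-30: P4@Q1 runs 5, rem=7, quantum used, demote→Q2. Q0=[] Q1=[P5] Q2=[P1,P2,P3,P4]
t=30-35: P5@Q1 runs 5, rem=3, quantum used, demote→Q2. Q0=[] Q1=[] Q2=[P1,P2,P3,P4,P5]
t=35-41: P1@Q2 runs 6, rem=0, completes. Q0=[] Q1=[] Q2=[P2,P3,P4,P5]
t=41-48: P2@Q2 runs 7, rem=0, completes. Q0=[] Q1=[] Q2=[P3,P4,P5]
t=48-52: P3@Q2 runs 4, rem=0, completes. Q0=[] Q1=[] Q2=[P4,P5]
t=52-59: P4@Q2 runs 7, rem=0, completes. Q0=[] Q1=[] Q2=[P5]
t=59-62: P5@Q2 runs 3, rem=0, completes. Q0=[] Q1=[] Q2=[]

Answer: 2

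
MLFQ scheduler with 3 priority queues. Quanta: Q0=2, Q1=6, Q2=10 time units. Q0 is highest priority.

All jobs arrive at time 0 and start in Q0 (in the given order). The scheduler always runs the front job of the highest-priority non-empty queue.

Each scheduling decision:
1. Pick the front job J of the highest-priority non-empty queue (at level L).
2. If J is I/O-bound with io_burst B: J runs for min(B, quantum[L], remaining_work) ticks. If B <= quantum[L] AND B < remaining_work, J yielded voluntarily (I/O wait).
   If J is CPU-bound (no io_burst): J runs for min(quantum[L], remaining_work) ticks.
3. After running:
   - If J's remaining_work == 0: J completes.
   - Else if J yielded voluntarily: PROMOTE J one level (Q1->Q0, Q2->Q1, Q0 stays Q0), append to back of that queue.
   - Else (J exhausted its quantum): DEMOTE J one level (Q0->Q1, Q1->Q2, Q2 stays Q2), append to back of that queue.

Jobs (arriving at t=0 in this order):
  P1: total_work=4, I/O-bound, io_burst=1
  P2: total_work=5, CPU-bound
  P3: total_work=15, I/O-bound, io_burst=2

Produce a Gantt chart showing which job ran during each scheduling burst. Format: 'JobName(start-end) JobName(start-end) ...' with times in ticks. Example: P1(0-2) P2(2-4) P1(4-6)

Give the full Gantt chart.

Answer: P1(0-1) P2(1-3) P3(3-5) P1(5-6) P3(6-8) P1(8-9) P3(9-11) P1(11-12) P3(12-14) P3(14-16) P3(16-18) P3(18-20) P3(20-21) P2(21-24)

Derivation:
t=0-1: P1@Q0 runs 1, rem=3, I/O yield, promote→Q0. Q0=[P2,P3,P1] Q1=[] Q2=[]
t=1-3: P2@Q0 runs 2, rem=3, quantum used, demote→Q1. Q0=[P3,P1] Q1=[P2] Q2=[]
t=3-5: P3@Q0 runs 2, rem=13, I/O yield, promote→Q0. Q0=[P1,P3] Q1=[P2] Q2=[]
t=5-6: P1@Q0 runs 1, rem=2, I/O yield, promote→Q0. Q0=[P3,P1] Q1=[P2] Q2=[]
t=6-8: P3@Q0 runs 2, rem=11, I/O yield, promote→Q0. Q0=[P1,P3] Q1=[P2] Q2=[]
t=8-9: P1@Q0 runs 1, rem=1, I/O yield, promote→Q0. Q0=[P3,P1] Q1=[P2] Q2=[]
t=9-11: P3@Q0 runs 2, rem=9, I/O yield, promote→Q0. Q0=[P1,P3] Q1=[P2] Q2=[]
t=11-12: P1@Q0 runs 1, rem=0, completes. Q0=[P3] Q1=[P2] Q2=[]
t=12-14: P3@Q0 runs 2, rem=7, I/O yield, promote→Q0. Q0=[P3] Q1=[P2] Q2=[]
t=14-16: P3@Q0 runs 2, rem=5, I/O yield, promote→Q0. Q0=[P3] Q1=[P2] Q2=[]
t=16-18: P3@Q0 runs 2, rem=3, I/O yield, promote→Q0. Q0=[P3] Q1=[P2] Q2=[]
t=18-20: P3@Q0 runs 2, rem=1, I/O yield, promote→Q0. Q0=[P3] Q1=[P2] Q2=[]
t=20-21: P3@Q0 runs 1, rem=0, completes. Q0=[] Q1=[P2] Q2=[]
t=21-24: P2@Q1 runs 3, rem=0, completes. Q0=[] Q1=[] Q2=[]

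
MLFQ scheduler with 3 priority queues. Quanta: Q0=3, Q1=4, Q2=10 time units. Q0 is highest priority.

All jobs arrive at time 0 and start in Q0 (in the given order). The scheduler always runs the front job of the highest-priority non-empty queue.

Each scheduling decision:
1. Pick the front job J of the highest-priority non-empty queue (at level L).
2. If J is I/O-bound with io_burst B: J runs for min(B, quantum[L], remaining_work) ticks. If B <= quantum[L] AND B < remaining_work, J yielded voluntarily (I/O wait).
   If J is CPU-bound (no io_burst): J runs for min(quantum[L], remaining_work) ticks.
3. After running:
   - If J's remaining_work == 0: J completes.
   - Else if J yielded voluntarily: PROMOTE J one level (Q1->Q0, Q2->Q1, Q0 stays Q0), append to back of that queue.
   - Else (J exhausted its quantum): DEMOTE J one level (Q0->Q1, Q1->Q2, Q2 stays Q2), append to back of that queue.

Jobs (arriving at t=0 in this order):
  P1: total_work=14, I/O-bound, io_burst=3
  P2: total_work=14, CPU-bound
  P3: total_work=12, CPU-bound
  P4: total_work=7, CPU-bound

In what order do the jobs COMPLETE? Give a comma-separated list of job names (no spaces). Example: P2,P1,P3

t=0-3: P1@Q0 runs 3, rem=11, I/O yield, promote→Q0. Q0=[P2,P3,P4,P1] Q1=[] Q2=[]
t=3-6: P2@Q0 runs 3, rem=11, quantum used, demote→Q1. Q0=[P3,P4,P1] Q1=[P2] Q2=[]
t=6-9: P3@Q0 runs 3, rem=9, quantum used, demote→Q1. Q0=[P4,P1] Q1=[P2,P3] Q2=[]
t=9-12: P4@Q0 runs 3, rem=4, quantum used, demote→Q1. Q0=[P1] Q1=[P2,P3,P4] Q2=[]
t=12-15: P1@Q0 runs 3, rem=8, I/O yield, promote→Q0. Q0=[P1] Q1=[P2,P3,P4] Q2=[]
t=15-18: P1@Q0 runs 3, rem=5, I/O yield, promote→Q0. Q0=[P1] Q1=[P2,P3,P4] Q2=[]
t=18-21: P1@Q0 runs 3, rem=2, I/O yield, promote→Q0. Q0=[P1] Q1=[P2,P3,P4] Q2=[]
t=21-23: P1@Q0 runs 2, rem=0, completes. Q0=[] Q1=[P2,P3,P4] Q2=[]
t=23-27: P2@Q1 runs 4, rem=7, quantum used, demote→Q2. Q0=[] Q1=[P3,P4] Q2=[P2]
t=27-31: P3@Q1 runs 4, rem=5, quantum used, demote→Q2. Q0=[] Q1=[P4] Q2=[P2,P3]
t=31-35: P4@Q1 runs 4, rem=0, completes. Q0=[] Q1=[] Q2=[P2,P3]
t=35-42: P2@Q2 runs 7, rem=0, completes. Q0=[] Q1=[] Q2=[P3]
t=42-47: P3@Q2 runs 5, rem=0, completes. Q0=[] Q1=[] Q2=[]

Answer: P1,P4,P2,P3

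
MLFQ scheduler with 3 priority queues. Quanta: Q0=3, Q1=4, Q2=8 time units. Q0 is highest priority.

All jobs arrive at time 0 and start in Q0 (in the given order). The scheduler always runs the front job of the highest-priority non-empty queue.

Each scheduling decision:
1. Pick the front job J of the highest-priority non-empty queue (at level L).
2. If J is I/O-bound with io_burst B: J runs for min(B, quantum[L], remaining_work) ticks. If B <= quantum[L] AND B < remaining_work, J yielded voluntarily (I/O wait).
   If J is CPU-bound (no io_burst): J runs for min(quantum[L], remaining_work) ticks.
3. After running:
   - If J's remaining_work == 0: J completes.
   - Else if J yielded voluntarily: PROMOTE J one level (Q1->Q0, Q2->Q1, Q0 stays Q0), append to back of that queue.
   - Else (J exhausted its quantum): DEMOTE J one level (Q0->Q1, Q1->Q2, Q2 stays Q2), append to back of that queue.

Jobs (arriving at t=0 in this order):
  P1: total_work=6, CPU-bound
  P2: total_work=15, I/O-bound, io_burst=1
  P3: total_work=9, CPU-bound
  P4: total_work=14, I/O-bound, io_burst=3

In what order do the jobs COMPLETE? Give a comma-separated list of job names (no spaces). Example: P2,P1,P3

t=0-3: P1@Q0 runs 3, rem=3, quantum used, demote→Q1. Q0=[P2,P3,P4] Q1=[P1] Q2=[]
t=3-4: P2@Q0 runs 1, rem=14, I/O yield, promote→Q0. Q0=[P3,P4,P2] Q1=[P1] Q2=[]
t=4-7: P3@Q0 runs 3, rem=6, quantum used, demote→Q1. Q0=[P4,P2] Q1=[P1,P3] Q2=[]
t=7-10: P4@Q0 runs 3, rem=11, I/O yield, promote→Q0. Q0=[P2,P4] Q1=[P1,P3] Q2=[]
t=10-11: P2@Q0 runs 1, rem=13, I/O yield, promote→Q0. Q0=[P4,P2] Q1=[P1,P3] Q2=[]
t=11-14: P4@Q0 runs 3, rem=8, I/O yield, promote→Q0. Q0=[P2,P4] Q1=[P1,P3] Q2=[]
t=14-15: P2@Q0 runs 1, rem=12, I/O yield, promote→Q0. Q0=[P4,P2] Q1=[P1,P3] Q2=[]
t=15-18: P4@Q0 runs 3, rem=5, I/O yield, promote→Q0. Q0=[P2,P4] Q1=[P1,P3] Q2=[]
t=18-19: P2@Q0 runs 1, rem=11, I/O yield, promote→Q0. Q0=[P4,P2] Q1=[P1,P3] Q2=[]
t=19-22: P4@Q0 runs 3, rem=2, I/O yield, promote→Q0. Q0=[P2,P4] Q1=[P1,P3] Q2=[]
t=22-23: P2@Q0 runs 1, rem=10, I/O yield, promote→Q0. Q0=[P4,P2] Q1=[P1,P3] Q2=[]
t=23-25: P4@Q0 runs 2, rem=0, completes. Q0=[P2] Q1=[P1,P3] Q2=[]
t=25-26: P2@Q0 runs 1, rem=9, I/O yield, promote→Q0. Q0=[P2] Q1=[P1,P3] Q2=[]
t=26-27: P2@Q0 runs 1, rem=8, I/O yield, promote→Q0. Q0=[P2] Q1=[P1,P3] Q2=[]
t=27-28: P2@Q0 runs 1, rem=7, I/O yield, promote→Q0. Q0=[P2] Q1=[P1,P3] Q2=[]
t=28-29: P2@Q0 runs 1, rem=6, I/O yield, promote→Q0. Q0=[P2] Q1=[P1,P3] Q2=[]
t=29-30: P2@Q0 runs 1, rem=5, I/O yield, promote→Q0. Q0=[P2] Q1=[P1,P3] Q2=[]
t=30-31: P2@Q0 runs 1, rem=4, I/O yield, promote→Q0. Q0=[P2] Q1=[P1,P3] Q2=[]
t=31-32: P2@Q0 runs 1, rem=3, I/O yield, promote→Q0. Q0=[P2] Q1=[P1,P3] Q2=[]
t=32-33: P2@Q0 runs 1, rem=2, I/O yield, promote→Q0. Q0=[P2] Q1=[P1,P3] Q2=[]
t=33-34: P2@Q0 runs 1, rem=1, I/O yield, promote→Q0. Q0=[P2] Q1=[P1,P3] Q2=[]
t=34-35: P2@Q0 runs 1, rem=0, completes. Q0=[] Q1=[P1,P3] Q2=[]
t=35-38: P1@Q1 runs 3, rem=0, completes. Q0=[] Q1=[P3] Q2=[]
t=38-42: P3@Q1 runs 4, rem=2, quantum used, demote→Q2. Q0=[] Q1=[] Q2=[P3]
t=42-44: P3@Q2 runs 2, rem=0, completes. Q0=[] Q1=[] Q2=[]

Answer: P4,P2,P1,P3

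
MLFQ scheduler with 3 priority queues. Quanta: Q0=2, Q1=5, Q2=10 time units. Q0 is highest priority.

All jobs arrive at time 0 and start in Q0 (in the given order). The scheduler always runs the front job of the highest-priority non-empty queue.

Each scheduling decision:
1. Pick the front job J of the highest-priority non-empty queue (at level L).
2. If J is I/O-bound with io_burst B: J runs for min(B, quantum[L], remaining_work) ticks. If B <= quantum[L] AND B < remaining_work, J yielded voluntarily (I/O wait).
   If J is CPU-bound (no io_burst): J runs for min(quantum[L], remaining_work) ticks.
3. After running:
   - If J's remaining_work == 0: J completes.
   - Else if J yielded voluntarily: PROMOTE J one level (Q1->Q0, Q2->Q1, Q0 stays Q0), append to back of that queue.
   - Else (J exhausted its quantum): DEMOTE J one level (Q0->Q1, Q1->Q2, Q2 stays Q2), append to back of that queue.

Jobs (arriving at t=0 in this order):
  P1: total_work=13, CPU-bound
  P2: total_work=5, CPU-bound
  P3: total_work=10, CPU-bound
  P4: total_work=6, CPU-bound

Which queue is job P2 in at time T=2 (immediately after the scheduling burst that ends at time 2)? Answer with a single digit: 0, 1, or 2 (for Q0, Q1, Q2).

Answer: 0

Derivation:
t=0-2: P1@Q0 runs 2, rem=11, quantum used, demote→Q1. Q0=[P2,P3,P4] Q1=[P1] Q2=[]
t=2-4: P2@Q0 runs 2, rem=3, quantum used, demote→Q1. Q0=[P3,P4] Q1=[P1,P2] Q2=[]
t=4-6: P3@Q0 runs 2, rem=8, quantum used, demote→Q1. Q0=[P4] Q1=[P1,P2,P3] Q2=[]
t=6-8: P4@Q0 runs 2, rem=4, quantum used, demote→Q1. Q0=[] Q1=[P1,P2,P3,P4] Q2=[]
t=8-13: P1@Q1 runs 5, rem=6, quantum used, demote→Q2. Q0=[] Q1=[P2,P3,P4] Q2=[P1]
t=13-16: P2@Q1 runs 3, rem=0, completes. Q0=[] Q1=[P3,P4] Q2=[P1]
t=16-21: P3@Q1 runs 5, rem=3, quantum used, demote→Q2. Q0=[] Q1=[P4] Q2=[P1,P3]
t=21-25: P4@Q1 runs 4, rem=0, completes. Q0=[] Q1=[] Q2=[P1,P3]
t=25-31: P1@Q2 runs 6, rem=0, completes. Q0=[] Q1=[] Q2=[P3]
t=31-34: P3@Q2 runs 3, rem=0, completes. Q0=[] Q1=[] Q2=[]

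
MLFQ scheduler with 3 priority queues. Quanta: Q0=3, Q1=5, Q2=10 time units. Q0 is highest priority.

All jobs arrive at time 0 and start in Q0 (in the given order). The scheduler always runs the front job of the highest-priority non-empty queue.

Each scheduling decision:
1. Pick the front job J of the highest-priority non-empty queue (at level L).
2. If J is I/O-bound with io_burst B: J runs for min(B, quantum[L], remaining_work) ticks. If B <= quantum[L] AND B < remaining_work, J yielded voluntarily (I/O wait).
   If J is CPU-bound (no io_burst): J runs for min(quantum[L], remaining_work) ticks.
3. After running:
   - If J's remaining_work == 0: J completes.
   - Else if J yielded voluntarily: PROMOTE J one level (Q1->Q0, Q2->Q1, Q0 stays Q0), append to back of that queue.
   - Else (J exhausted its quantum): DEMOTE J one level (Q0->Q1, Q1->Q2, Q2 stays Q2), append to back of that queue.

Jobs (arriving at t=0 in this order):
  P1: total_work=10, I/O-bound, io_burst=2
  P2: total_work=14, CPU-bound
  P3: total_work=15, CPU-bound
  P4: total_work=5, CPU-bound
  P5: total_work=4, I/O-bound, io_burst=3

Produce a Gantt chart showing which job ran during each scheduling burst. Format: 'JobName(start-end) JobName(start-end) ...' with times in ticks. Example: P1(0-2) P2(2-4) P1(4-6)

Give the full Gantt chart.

Answer: P1(0-2) P2(2-5) P3(5-8) P4(8-11) P5(11-14) P1(14-16) P5(16-17) P1(17-19) P1(19-21) P1(21-23) P2(23-28) P3(28-33) P4(33-35) P2(35-41) P3(41-48)

Derivation:
t=0-2: P1@Q0 runs 2, rem=8, I/O yield, promote→Q0. Q0=[P2,P3,P4,P5,P1] Q1=[] Q2=[]
t=2-5: P2@Q0 runs 3, rem=11, quantum used, demote→Q1. Q0=[P3,P4,P5,P1] Q1=[P2] Q2=[]
t=5-8: P3@Q0 runs 3, rem=12, quantum used, demote→Q1. Q0=[P4,P5,P1] Q1=[P2,P3] Q2=[]
t=8-11: P4@Q0 runs 3, rem=2, quantum used, demote→Q1. Q0=[P5,P1] Q1=[P2,P3,P4] Q2=[]
t=11-14: P5@Q0 runs 3, rem=1, I/O yield, promote→Q0. Q0=[P1,P5] Q1=[P2,P3,P4] Q2=[]
t=14-16: P1@Q0 runs 2, rem=6, I/O yield, promote→Q0. Q0=[P5,P1] Q1=[P2,P3,P4] Q2=[]
t=16-17: P5@Q0 runs 1, rem=0, completes. Q0=[P1] Q1=[P2,P3,P4] Q2=[]
t=17-19: P1@Q0 runs 2, rem=4, I/O yield, promote→Q0. Q0=[P1] Q1=[P2,P3,P4] Q2=[]
t=19-21: P1@Q0 runs 2, rem=2, I/O yield, promote→Q0. Q0=[P1] Q1=[P2,P3,P4] Q2=[]
t=21-23: P1@Q0 runs 2, rem=0, completes. Q0=[] Q1=[P2,P3,P4] Q2=[]
t=23-28: P2@Q1 runs 5, rem=6, quantum used, demote→Q2. Q0=[] Q1=[P3,P4] Q2=[P2]
t=28-33: P3@Q1 runs 5, rem=7, quantum used, demote→Q2. Q0=[] Q1=[P4] Q2=[P2,P3]
t=33-35: P4@Q1 runs 2, rem=0, completes. Q0=[] Q1=[] Q2=[P2,P3]
t=35-41: P2@Q2 runs 6, rem=0, completes. Q0=[] Q1=[] Q2=[P3]
t=41-48: P3@Q2 runs 7, rem=0, completes. Q0=[] Q1=[] Q2=[]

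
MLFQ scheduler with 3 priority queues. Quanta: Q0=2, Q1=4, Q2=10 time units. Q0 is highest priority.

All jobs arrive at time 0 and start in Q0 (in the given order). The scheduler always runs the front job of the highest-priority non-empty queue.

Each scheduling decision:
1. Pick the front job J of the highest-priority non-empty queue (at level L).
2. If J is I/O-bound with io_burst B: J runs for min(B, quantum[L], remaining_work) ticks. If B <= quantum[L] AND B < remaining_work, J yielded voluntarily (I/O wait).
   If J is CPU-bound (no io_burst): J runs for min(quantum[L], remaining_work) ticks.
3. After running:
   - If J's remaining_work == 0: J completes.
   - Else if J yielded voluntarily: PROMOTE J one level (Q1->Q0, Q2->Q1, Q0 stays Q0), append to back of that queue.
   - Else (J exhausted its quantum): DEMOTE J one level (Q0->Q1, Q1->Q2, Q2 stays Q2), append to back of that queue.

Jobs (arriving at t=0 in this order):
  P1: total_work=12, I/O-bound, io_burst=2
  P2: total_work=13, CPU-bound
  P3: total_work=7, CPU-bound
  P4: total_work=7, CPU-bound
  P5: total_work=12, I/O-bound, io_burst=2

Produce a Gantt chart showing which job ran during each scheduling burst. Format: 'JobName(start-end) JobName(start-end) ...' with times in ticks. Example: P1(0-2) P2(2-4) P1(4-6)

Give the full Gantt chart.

t=0-2: P1@Q0 runs 2, rem=10, I/O yield, promote→Q0. Q0=[P2,P3,P4,P5,P1] Q1=[] Q2=[]
t=2-4: P2@Q0 runs 2, rem=11, quantum used, demote→Q1. Q0=[P3,P4,P5,P1] Q1=[P2] Q2=[]
t=4-6: P3@Q0 runs 2, rem=5, quantum used, demote→Q1. Q0=[P4,P5,P1] Q1=[P2,P3] Q2=[]
t=6-8: P4@Q0 runs 2, rem=5, quantum used, demote→Q1. Q0=[P5,P1] Q1=[P2,P3,P4] Q2=[]
t=8-10: P5@Q0 runs 2, rem=10, I/O yield, promote→Q0. Q0=[P1,P5] Q1=[P2,P3,P4] Q2=[]
t=10-12: P1@Q0 runs 2, rem=8, I/O yield, promote→Q0. Q0=[P5,P1] Q1=[P2,P3,P4] Q2=[]
t=12-14: P5@Q0 runs 2, rem=8, I/O yield, promote→Q0. Q0=[P1,P5] Q1=[P2,P3,P4] Q2=[]
t=14-16: P1@Q0 runs 2, rem=6, I/O yield, promote→Q0. Q0=[P5,P1] Q1=[P2,P3,P4] Q2=[]
t=16-18: P5@Q0 runs 2, rem=6, I/O yield, promote→Q0. Q0=[P1,P5] Q1=[P2,P3,P4] Q2=[]
t=18-20: P1@Q0 runs 2, rem=4, I/O yield, promote→Q0. Q0=[P5,P1] Q1=[P2,P3,P4] Q2=[]
t=20-22: P5@Q0 runs 2, rem=4, I/O yield, promote→Q0. Q0=[P1,P5] Q1=[P2,P3,P4] Q2=[]
t=22-24: P1@Q0 runs 2, rem=2, I/O yield, promote→Q0. Q0=[P5,P1] Q1=[P2,P3,P4] Q2=[]
t=24-26: P5@Q0 runs 2, rem=2, I/O yield, promote→Q0. Q0=[P1,P5] Q1=[P2,P3,P4] Q2=[]
t=26-28: P1@Q0 runs 2, rem=0, completes. Q0=[P5] Q1=[P2,P3,P4] Q2=[]
t=28-30: P5@Q0 runs 2, rem=0, completes. Q0=[] Q1=[P2,P3,P4] Q2=[]
t=30-34: P2@Q1 runs 4, rem=7, quantum used, demote→Q2. Q0=[] Q1=[P3,P4] Q2=[P2]
t=34-38: P3@Q1 runs 4, rem=1, quantum used, demote→Q2. Q0=[] Q1=[P4] Q2=[P2,P3]
t=38-42: P4@Q1 runs 4, rem=1, quantum used, demote→Q2. Q0=[] Q1=[] Q2=[P2,P3,P4]
t=42-49: P2@Q2 runs 7, rem=0, completes. Q0=[] Q1=[] Q2=[P3,P4]
t=49-50: P3@Q2 runs 1, rem=0, completes. Q0=[] Q1=[] Q2=[P4]
t=50-51: P4@Q2 runs 1, rem=0, completes. Q0=[] Q1=[] Q2=[]

Answer: P1(0-2) P2(2-4) P3(4-6) P4(6-8) P5(8-10) P1(10-12) P5(12-14) P1(14-16) P5(16-18) P1(18-20) P5(20-22) P1(22-24) P5(24-26) P1(26-28) P5(28-30) P2(30-34) P3(34-38) P4(38-42) P2(42-49) P3(49-50) P4(50-51)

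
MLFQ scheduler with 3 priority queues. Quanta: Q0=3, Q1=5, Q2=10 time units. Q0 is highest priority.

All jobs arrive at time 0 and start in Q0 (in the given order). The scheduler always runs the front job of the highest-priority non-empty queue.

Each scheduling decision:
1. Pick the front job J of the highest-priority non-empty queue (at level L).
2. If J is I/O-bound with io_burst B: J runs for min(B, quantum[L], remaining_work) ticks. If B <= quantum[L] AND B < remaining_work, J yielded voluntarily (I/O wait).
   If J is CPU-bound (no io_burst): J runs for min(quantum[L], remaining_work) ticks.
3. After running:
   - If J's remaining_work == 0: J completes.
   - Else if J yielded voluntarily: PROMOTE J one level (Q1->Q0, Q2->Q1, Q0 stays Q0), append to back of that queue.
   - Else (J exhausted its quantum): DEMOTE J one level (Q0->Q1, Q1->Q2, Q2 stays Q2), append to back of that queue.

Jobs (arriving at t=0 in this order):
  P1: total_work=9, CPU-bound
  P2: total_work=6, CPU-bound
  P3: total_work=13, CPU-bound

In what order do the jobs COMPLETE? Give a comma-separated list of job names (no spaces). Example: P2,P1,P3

Answer: P2,P1,P3

Derivation:
t=0-3: P1@Q0 runs 3, rem=6, quantum used, demote→Q1. Q0=[P2,P3] Q1=[P1] Q2=[]
t=3-6: P2@Q0 runs 3, rem=3, quantum used, demote→Q1. Q0=[P3] Q1=[P1,P2] Q2=[]
t=6-9: P3@Q0 runs 3, rem=10, quantum used, demote→Q1. Q0=[] Q1=[P1,P2,P3] Q2=[]
t=9-14: P1@Q1 runs 5, rem=1, quantum used, demote→Q2. Q0=[] Q1=[P2,P3] Q2=[P1]
t=14-17: P2@Q1 runs 3, rem=0, completes. Q0=[] Q1=[P3] Q2=[P1]
t=17-22: P3@Q1 runs 5, rem=5, quantum used, demote→Q2. Q0=[] Q1=[] Q2=[P1,P3]
t=22-23: P1@Q2 runs 1, rem=0, completes. Q0=[] Q1=[] Q2=[P3]
t=23-28: P3@Q2 runs 5, rem=0, completes. Q0=[] Q1=[] Q2=[]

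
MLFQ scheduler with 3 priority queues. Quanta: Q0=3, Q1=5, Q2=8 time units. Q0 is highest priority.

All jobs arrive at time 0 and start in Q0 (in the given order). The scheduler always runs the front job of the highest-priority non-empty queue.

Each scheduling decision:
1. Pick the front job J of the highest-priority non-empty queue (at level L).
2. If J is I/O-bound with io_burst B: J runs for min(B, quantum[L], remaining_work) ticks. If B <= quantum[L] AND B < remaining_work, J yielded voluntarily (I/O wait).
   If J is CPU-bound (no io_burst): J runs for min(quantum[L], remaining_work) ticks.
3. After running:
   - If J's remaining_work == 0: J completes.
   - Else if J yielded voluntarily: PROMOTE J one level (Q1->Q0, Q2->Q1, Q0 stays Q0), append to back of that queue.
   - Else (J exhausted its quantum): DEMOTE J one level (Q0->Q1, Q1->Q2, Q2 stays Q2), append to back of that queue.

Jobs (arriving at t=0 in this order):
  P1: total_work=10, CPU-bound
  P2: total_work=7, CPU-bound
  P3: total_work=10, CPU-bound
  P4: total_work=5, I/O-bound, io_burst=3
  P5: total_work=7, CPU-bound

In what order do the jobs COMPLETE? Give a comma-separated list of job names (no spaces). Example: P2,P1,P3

Answer: P4,P2,P5,P1,P3

Derivation:
t=0-3: P1@Q0 runs 3, rem=7, quantum used, demote→Q1. Q0=[P2,P3,P4,P5] Q1=[P1] Q2=[]
t=3-6: P2@Q0 runs 3, rem=4, quantum used, demote→Q1. Q0=[P3,P4,P5] Q1=[P1,P2] Q2=[]
t=6-9: P3@Q0 runs 3, rem=7, quantum used, demote→Q1. Q0=[P4,P5] Q1=[P1,P2,P3] Q2=[]
t=9-12: P4@Q0 runs 3, rem=2, I/O yield, promote→Q0. Q0=[P5,P4] Q1=[P1,P2,P3] Q2=[]
t=12-15: P5@Q0 runs 3, rem=4, quantum used, demote→Q1. Q0=[P4] Q1=[P1,P2,P3,P5] Q2=[]
t=15-17: P4@Q0 runs 2, rem=0, completes. Q0=[] Q1=[P1,P2,P3,P5] Q2=[]
t=17-22: P1@Q1 runs 5, rem=2, quantum used, demote→Q2. Q0=[] Q1=[P2,P3,P5] Q2=[P1]
t=22-26: P2@Q1 runs 4, rem=0, completes. Q0=[] Q1=[P3,P5] Q2=[P1]
t=26-31: P3@Q1 runs 5, rem=2, quantum used, demote→Q2. Q0=[] Q1=[P5] Q2=[P1,P3]
t=31-35: P5@Q1 runs 4, rem=0, completes. Q0=[] Q1=[] Q2=[P1,P3]
t=35-37: P1@Q2 runs 2, rem=0, completes. Q0=[] Q1=[] Q2=[P3]
t=37-39: P3@Q2 runs 2, rem=0, completes. Q0=[] Q1=[] Q2=[]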